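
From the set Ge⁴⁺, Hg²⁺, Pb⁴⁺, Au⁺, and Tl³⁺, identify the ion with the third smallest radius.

Work out protons and electrons: Ge⁴⁺ (Z=32, 28 e⁻), Pb⁴⁺ (Z=82, 78 e⁻), Tl³⁺ (Z=81, 78 e⁻), Hg²⁺ (Z=80, 78 e⁻), Au⁺ (Z=79, 78 e⁻). Ge⁴⁺ < Pb⁴⁺ (same group, period 4 vs 6); Pb⁴⁺ < Tl³⁺ (isoelectronic, higher Z=82 is smaller); Tl³⁺ < Hg²⁺ (isoelectronic, higher Z=81 is smaller); Hg²⁺ < Au⁺ (isoelectronic, higher Z=80 is smaller).
Full ascending order: Ge⁴⁺ < Pb⁴⁺ < Tl³⁺ < Hg²⁺ < Au⁺. Counting from the smallest, position 3 is Tl³⁺.

Tl³⁺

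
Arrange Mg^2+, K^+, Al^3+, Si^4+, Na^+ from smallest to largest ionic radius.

Si^4+ < Al^3+ < Mg^2+ < Na^+ < K^+

First list Z and electron count for each: Si^4+: 10 e⁻, Z=14, Al^3+: 10 e⁻, Z=13, Mg^2+: 10 e⁻, Z=12, Na^+: 10 e⁻, Z=11, K^+: 18 e⁻, Z=19. Si^4+ < Al^3+ (isoelectronic, higher Z=14 is smaller); Al^3+ < Mg^2+ (isoelectronic, higher Z=13 is smaller); Mg^2+ < Na^+ (isoelectronic, higher Z=12 is smaller); Na^+ < K^+ (same group, 1 shell fewer).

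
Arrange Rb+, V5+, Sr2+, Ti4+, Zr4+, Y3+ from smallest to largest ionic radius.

V5+ < Ti4+ < Zr4+ < Y3+ < Sr2+ < Rb+

Work out protons and electrons: V5+: 18 e⁻, Z=23, Ti4+: 18 e⁻, Z=22, Zr4+: 36 e⁻, Z=40, Y3+: 36 e⁻, Z=39, Sr2+: 36 e⁻, Z=38, Rb+: 36 e⁻, Z=37. V5+ < Ti4+ (isoelectronic, higher Z=23 is smaller); Ti4+ < Zr4+ (same group, 1 shell fewer); Zr4+ < Y3+ (isoelectronic, higher Z=40 is smaller); Y3+ < Sr2+ (both 36 e⁻, Z=39>38); Sr2+ < Rb+ (isoelectronic, higher Z=38 is smaller).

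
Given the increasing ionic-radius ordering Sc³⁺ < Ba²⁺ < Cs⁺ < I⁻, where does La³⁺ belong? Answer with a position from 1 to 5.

2

Electron counts and nuclear charges: Sc³⁺: 18 e⁻, Z=21, La³⁺: 54 e⁻, Z=57, Ba²⁺: 54 e⁻, Z=56, Cs⁺: 54 e⁻, Z=55, I⁻: 54 e⁻, Z=53. Sc³⁺ < La³⁺ (same group, 2 shells fewer); La³⁺ < Ba²⁺ (isoelectronic, higher Z=57 is smaller); Ba²⁺ < Cs⁺ (isoelectronic, higher Z=56 is smaller); Cs⁺ < I⁻ (isoelectronic, higher Z=55 is smaller).
Putting La³⁺ in gives Sc³⁺ < La³⁺ < Ba²⁺ < Cs⁺ < I⁻; it lands at slot 2.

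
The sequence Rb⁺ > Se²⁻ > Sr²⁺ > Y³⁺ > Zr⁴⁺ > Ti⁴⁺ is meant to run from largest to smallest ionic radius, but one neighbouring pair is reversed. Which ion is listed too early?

Check each adjacent pair. Rb⁺ and Se²⁻ are reversed: they are isoelectronic (36 e⁻) and Rb has more protons than Se (37 vs 34), making Rb⁺ smaller. No other neighbouring pair contradicts the periodic trends, so Rb⁺ is the ion listed too early.

Rb⁺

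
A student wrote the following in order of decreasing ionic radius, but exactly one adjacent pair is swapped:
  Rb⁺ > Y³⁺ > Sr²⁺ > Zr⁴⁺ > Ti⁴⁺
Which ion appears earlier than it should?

Y³⁺

Scanning neighbour by neighbour, only Y³⁺/Sr²⁺ violates a trend: both have 36 electrons but Z(Y)=39 > Z(Sr)=38, so Y³⁺ should be the smaller of the two. That makes Y³⁺ the one sitting a position early relative to where it belongs.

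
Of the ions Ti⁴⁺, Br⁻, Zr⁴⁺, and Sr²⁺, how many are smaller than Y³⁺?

Tabulating Z and e⁻: Ti⁴⁺ has 18 e⁻ (Z=22), Zr⁴⁺ has 36 e⁻ (Z=40), Y³⁺ has 36 e⁻ (Z=39), Sr²⁺ has 36 e⁻ (Z=38), Br⁻ has 36 e⁻ (Z=35). Ti⁴⁺ < Zr⁴⁺ (same group, 1 shell fewer); Zr⁴⁺ < Y³⁺ (both 36 e⁻, Z=40>39); Y³⁺ < Sr²⁺ (both 36 e⁻, Z=39>38); Sr²⁺ < Br⁻ (isoelectronic, higher Z=38 is smaller).
Placing each against Y³⁺: smaller — Ti⁴⁺, Zr⁴⁺; larger — Sr²⁺, Br⁻. So 2 are smaller.

2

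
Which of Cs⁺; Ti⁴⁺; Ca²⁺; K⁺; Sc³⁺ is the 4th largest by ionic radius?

Sc³⁺

Ti⁴⁺ (Z=22, 18 e⁻), Sc³⁺ (Z=21, 18 e⁻), Ca²⁺ (Z=20, 18 e⁻), K⁺ (Z=19, 18 e⁻), Cs⁺ (Z=55, 54 e⁻). Ti⁴⁺ < Sc³⁺ (isoelectronic, higher Z=22 is smaller); Sc³⁺ < Ca²⁺ (isoelectronic, higher Z=21 is smaller); Ca²⁺ < K⁺ (both 18 e⁻, Z=20>19); K⁺ < Cs⁺ (same group, 2 shells fewer).
Full ascending order: Ti⁴⁺ < Sc³⁺ < Ca²⁺ < K⁺ < Cs⁺. Counting from the largest, position 4 is Sc³⁺.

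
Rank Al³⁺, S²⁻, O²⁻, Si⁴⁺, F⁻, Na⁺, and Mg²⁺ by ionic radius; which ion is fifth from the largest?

Mg²⁺

Tabulating Z and e⁻: Si⁴⁺ (Z=14, 10 e⁻), Al³⁺ (Z=13, 10 e⁻), Mg²⁺ (Z=12, 10 e⁻), Na⁺ (Z=11, 10 e⁻), F⁻ (Z=9, 10 e⁻), O²⁻ (Z=8, 10 e⁻), S²⁻ (Z=16, 18 e⁻). Si⁴⁺ < Al³⁺ (both 10 e⁻, Z=14>13); Al³⁺ < Mg²⁺ (both 10 e⁻, Z=13>12); Mg²⁺ < Na⁺ (both 10 e⁻, Z=12>11); Na⁺ < F⁻ (both 10 e⁻, Z=11>9); F⁻ < O²⁻ (both 10 e⁻, Z=9>8); O²⁻ < S²⁻ (same group, period 2 vs 3).
Ordering: Si⁴⁺ < Al³⁺ < Mg²⁺ < Na⁺ < F⁻ < O²⁻ < S²⁻. The fifth largest is Mg²⁺.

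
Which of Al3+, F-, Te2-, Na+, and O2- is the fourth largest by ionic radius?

Al3+ has 10 e⁻ (Z=13), Na+ has 10 e⁻ (Z=11), F- has 10 e⁻ (Z=9), O2- has 10 e⁻ (Z=8), Te2- has 54 e⁻ (Z=52). Al3+ < Na+ (both 10 e⁻, Z=13>11); Na+ < F- (isoelectronic, higher Z=11 is smaller); F- < O2- (both 10 e⁻, Z=9>8); O2- < Te2- (same group, period 2 vs 5).
Ordering: Al3+ < Na+ < F- < O2- < Te2-. The fourth largest is Na+.

Na+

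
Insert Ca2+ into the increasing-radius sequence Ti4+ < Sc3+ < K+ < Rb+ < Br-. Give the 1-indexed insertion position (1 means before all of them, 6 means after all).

Ti4+ (Z=22, 18 e⁻), Sc3+ (Z=21, 18 e⁻), Ca2+ (Z=20, 18 e⁻), K+ (Z=19, 18 e⁻), Rb+ (Z=37, 36 e⁻), Br- (Z=35, 36 e⁻). Ti4+ < Sc3+ (both 18 e⁻, Z=22>21); Sc3+ < Ca2+ (both 18 e⁻, Z=21>20); Ca2+ < K+ (isoelectronic, higher Z=20 is smaller); K+ < Rb+ (same group, 1 shell fewer); Rb+ < Br- (isoelectronic, higher Z=37 is smaller).
Putting Ca2+ in gives Ti4+ < Sc3+ < Ca2+ < K+ < Rb+ < Br-; it lands at slot 3.

3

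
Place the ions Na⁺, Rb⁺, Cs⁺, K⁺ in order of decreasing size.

These ions sit in one column with identical charge. Each step down the periodic table adds a principal shell, increasing the radius.

Cs⁺ > Rb⁺ > K⁺ > Na⁺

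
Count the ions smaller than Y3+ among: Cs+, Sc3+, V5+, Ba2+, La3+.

2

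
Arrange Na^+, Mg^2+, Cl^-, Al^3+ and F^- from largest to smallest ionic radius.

Cl^- > F^- > Na^+ > Mg^2+ > Al^3+

First list Z and electron count for each: Al^3+: 10 e⁻, Z=13, Mg^2+: 10 e⁻, Z=12, Na^+: 10 e⁻, Z=11, F^-: 10 e⁻, Z=9, Cl^-: 18 e⁻, Z=17. Al^3+ < Mg^2+ (isoelectronic, higher Z=13 is smaller); Mg^2+ < Na^+ (both 10 e⁻, Z=12>11); Na^+ < F^- (isoelectronic, higher Z=11 is smaller); F^- < Cl^- (same group, 1 shell fewer).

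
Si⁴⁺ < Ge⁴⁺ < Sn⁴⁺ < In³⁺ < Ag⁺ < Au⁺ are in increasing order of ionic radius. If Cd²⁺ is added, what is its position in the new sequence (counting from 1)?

Tabulating Z and e⁻: Si⁴⁺: 10 e⁻, Z=14, Ge⁴⁺: 28 e⁻, Z=32, Sn⁴⁺: 46 e⁻, Z=50, In³⁺: 46 e⁻, Z=49, Cd²⁺: 46 e⁻, Z=48, Ag⁺: 46 e⁻, Z=47, Au⁺: 78 e⁻, Z=79. Si⁴⁺ < Ge⁴⁺ (same group, period 3 vs 4); Ge⁴⁺ < Sn⁴⁺ (same group, 1 shell fewer); Sn⁴⁺ < In³⁺ (isoelectronic, higher Z=50 is smaller); In³⁺ < Cd²⁺ (isoelectronic, higher Z=49 is smaller); Cd²⁺ < Ag⁺ (isoelectronic, higher Z=48 is smaller); Ag⁺ < Au⁺ (same group, 1 shell fewer).
The complete sequence is Si⁴⁺ < Ge⁴⁺ < Sn⁴⁺ < In³⁺ < Cd²⁺ < Ag⁺ < Au⁺. Cd²⁺ sits at position 5.

5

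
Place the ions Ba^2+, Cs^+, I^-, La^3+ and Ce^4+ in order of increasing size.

Ce^4+ < La^3+ < Ba^2+ < Cs^+ < I^-

Each ion has 54 electrons. The ranking follows nuclear charge in reverse — greater Z gives a smaller radius. Ce^4+ (Z=58), La^3+ (Z=57), Ba^2+ (Z=56), Cs^+ (Z=55), I^- (Z=53).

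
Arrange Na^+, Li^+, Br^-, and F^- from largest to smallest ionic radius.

Br^- > F^- > Na^+ > Li^+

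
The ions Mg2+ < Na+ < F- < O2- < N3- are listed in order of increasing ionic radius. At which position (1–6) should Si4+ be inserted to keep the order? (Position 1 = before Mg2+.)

Isoelectronic series (10 e⁻ each). Size is set by nuclear charge: more protons means a smaller ion. Si4+ (Z=14), Mg2+ (Z=12), Na+ (Z=11), F- (Z=9), O2- (Z=8), N3- (Z=7).
Merged order: Si4+ < Mg2+ < Na+ < F- < O2- < N3- — Si4+ is number 1.

1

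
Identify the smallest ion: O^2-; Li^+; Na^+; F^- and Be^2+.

Be^2+

Electron counts and nuclear charges: Be^2+ (Z=4, 2 e⁻), Li^+ (Z=3, 2 e⁻), Na^+ (Z=11, 10 e⁻), F^- (Z=9, 10 e⁻), O^2- (Z=8, 10 e⁻). Be^2+ < Li^+ (both 2 e⁻, Z=4>3); Li^+ < Na^+ (same group, period 2 vs 3); Na^+ < F^- (both 10 e⁻, Z=11>9); F^- < O^2- (both 10 e⁻, Z=9>8).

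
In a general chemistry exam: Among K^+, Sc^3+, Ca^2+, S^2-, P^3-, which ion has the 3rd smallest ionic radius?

K^+

These species are isoelectronic with 18 electrons. The only difference is the number of protons: Sc^3+ (Z=21), Ca^2+ (Z=20), K^+ (Z=19), S^2- (Z=16), P^3- (Z=15). The strongest nuclear pull (Sc^3+) gives the smallest ion.
So the order is Sc^3+ < Ca^2+ < K^+ < S^2- < P^3-; the 3rd-smallest ion is K^+.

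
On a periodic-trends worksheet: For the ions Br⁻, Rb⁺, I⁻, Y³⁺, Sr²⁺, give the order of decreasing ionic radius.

I⁻ > Br⁻ > Rb⁺ > Sr²⁺ > Y³⁺

Electron counts and nuclear charges: Y³⁺ has 36 e⁻ (Z=39), Sr²⁺ has 36 e⁻ (Z=38), Rb⁺ has 36 e⁻ (Z=37), Br⁻ has 36 e⁻ (Z=35), I⁻ has 54 e⁻ (Z=53). Y³⁺ < Sr²⁺ (both 36 e⁻, Z=39>38); Sr²⁺ < Rb⁺ (both 36 e⁻, Z=38>37); Rb⁺ < Br⁻ (isoelectronic, higher Z=37 is smaller); Br⁻ < I⁻ (same group, period 4 vs 5).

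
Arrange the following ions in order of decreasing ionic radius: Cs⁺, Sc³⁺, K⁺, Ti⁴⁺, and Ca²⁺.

Electron counts and nuclear charges: Ti⁴⁺ (Z=22, 18 e⁻), Sc³⁺ (Z=21, 18 e⁻), Ca²⁺ (Z=20, 18 e⁻), K⁺ (Z=19, 18 e⁻), Cs⁺ (Z=55, 54 e⁻). Ti⁴⁺ < Sc³⁺ (isoelectronic, higher Z=22 is smaller); Sc³⁺ < Ca²⁺ (isoelectronic, higher Z=21 is smaller); Ca²⁺ < K⁺ (both 18 e⁻, Z=20>19); K⁺ < Cs⁺ (same group, 2 shells fewer).

Cs⁺ > K⁺ > Ca²⁺ > Sc³⁺ > Ti⁴⁺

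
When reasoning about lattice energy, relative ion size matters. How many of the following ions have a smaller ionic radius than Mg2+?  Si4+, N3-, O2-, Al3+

These species are isoelectronic with 10 electrons. The only difference is the number of protons: Si4+ (Z=14), Al3+ (Z=13), Mg2+ (Z=12), O2- (Z=8), N3- (Z=7). The strongest nuclear pull (Si4+) gives the smallest ion.
Ordering all of them (including Mg2+) by radius gives Si4+ < Al3+ < Mg2+ < O2- < N3-. That's 2.

2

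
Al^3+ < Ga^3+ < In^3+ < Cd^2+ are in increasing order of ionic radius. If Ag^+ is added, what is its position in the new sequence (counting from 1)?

Tabulating Z and e⁻: Al^3+ (Z=13, 10 e⁻), Ga^3+ (Z=31, 28 e⁻), In^3+ (Z=49, 46 e⁻), Cd^2+ (Z=48, 46 e⁻), Ag^+ (Z=47, 46 e⁻). Al^3+ < Ga^3+ (same group, 1 shell fewer); Ga^3+ < In^3+ (same group, period 4 vs 5); In^3+ < Cd^2+ (both 46 e⁻, Z=49>48); Cd^2+ < Ag^+ (both 46 e⁻, Z=48>47).
With Ag^+ included the full order is Al^3+ < Ga^3+ < In^3+ < Cd^2+ < Ag^+, so it takes position 5.

5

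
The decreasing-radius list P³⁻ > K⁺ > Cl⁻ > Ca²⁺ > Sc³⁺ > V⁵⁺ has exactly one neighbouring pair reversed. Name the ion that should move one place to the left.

Cl⁻

Check each adjacent pair. K⁺ and Cl⁻ are reversed: both have 18 electrons but Z(K)=19 > Z(Cl)=17, so K⁺ should be the smaller of the two. No other neighbouring pair contradicts the periodic trends, so Cl⁻ is the ion listed too late.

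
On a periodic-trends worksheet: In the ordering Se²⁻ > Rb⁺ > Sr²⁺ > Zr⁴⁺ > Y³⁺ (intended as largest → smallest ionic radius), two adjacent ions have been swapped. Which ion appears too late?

The pair Zr⁴⁺, Y³⁺ is the wrong way round — they are isoelectronic (36 e⁻) and Zr has more protons than Y (40 vs 39), making Zr⁴⁺ smaller. All other adjacent pairs agree with periodic trends, so Y³⁺ is the misplaced ion.

Y³⁺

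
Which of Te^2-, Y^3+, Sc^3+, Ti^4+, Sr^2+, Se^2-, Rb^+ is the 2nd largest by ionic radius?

Ti^4+: 18 e⁻, Z=22, Sc^3+: 18 e⁻, Z=21, Y^3+: 36 e⁻, Z=39, Sr^2+: 36 e⁻, Z=38, Rb^+: 36 e⁻, Z=37, Se^2-: 36 e⁻, Z=34, Te^2-: 54 e⁻, Z=52. Ti^4+ < Sc^3+ (isoelectronic, higher Z=22 is smaller); Sc^3+ < Y^3+ (same group, period 4 vs 5); Y^3+ < Sr^2+ (both 36 e⁻, Z=39>38); Sr^2+ < Rb^+ (both 36 e⁻, Z=38>37); Rb^+ < Se^2- (isoelectronic, higher Z=37 is smaller); Se^2- < Te^2- (same group, period 4 vs 5).
So the order is Ti^4+ < Sc^3+ < Y^3+ < Sr^2+ < Rb^+ < Se^2- < Te^2-; the 2nd-largest ion is Se^2-.

Se^2-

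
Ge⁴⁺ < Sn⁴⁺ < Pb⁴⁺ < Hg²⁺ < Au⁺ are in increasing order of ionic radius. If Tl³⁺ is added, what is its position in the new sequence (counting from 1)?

4

Work out protons and electrons: Ge⁴⁺ (Z=32, 28 e⁻), Sn⁴⁺ (Z=50, 46 e⁻), Pb⁴⁺ (Z=82, 78 e⁻), Tl³⁺ (Z=81, 78 e⁻), Hg²⁺ (Z=80, 78 e⁻), Au⁺ (Z=79, 78 e⁻). Ge⁴⁺ < Sn⁴⁺ (same group, 1 shell fewer); Sn⁴⁺ < Pb⁴⁺ (same group, 1 shell fewer); Pb⁴⁺ < Tl³⁺ (both 78 e⁻, Z=82>81); Tl³⁺ < Hg²⁺ (both 78 e⁻, Z=81>80); Hg²⁺ < Au⁺ (both 78 e⁻, Z=80>79).
The complete sequence is Ge⁴⁺ < Sn⁴⁺ < Pb⁴⁺ < Tl³⁺ < Hg²⁺ < Au⁺. Tl³⁺ sits at position 4.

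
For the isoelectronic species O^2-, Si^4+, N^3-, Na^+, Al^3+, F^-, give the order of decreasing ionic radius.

N^3- > O^2- > F^- > Na^+ > Al^3+ > Si^4+

Each ion has 10 electrons. The ranking follows nuclear charge in reverse — greater Z gives a smaller radius. Si^4+ (Z=14), Al^3+ (Z=13), Na^+ (Z=11), F^- (Z=9), O^2- (Z=8), N^3- (Z=7).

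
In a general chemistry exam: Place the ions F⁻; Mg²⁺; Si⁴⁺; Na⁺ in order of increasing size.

Si⁴⁺ < Mg²⁺ < Na⁺ < F⁻

Isoelectronic series (10 e⁻ each). Size is set by nuclear charge: more protons means a smaller ion. Si⁴⁺ (Z=14), Mg²⁺ (Z=12), Na⁺ (Z=11), F⁻ (Z=9).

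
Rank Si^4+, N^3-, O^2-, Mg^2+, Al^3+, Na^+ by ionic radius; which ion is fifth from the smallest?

O^2-

These species are isoelectronic with 10 electrons. The only difference is the number of protons: Si^4+ (Z=14), Al^3+ (Z=13), Mg^2+ (Z=12), Na^+ (Z=11), O^2- (Z=8), N^3- (Z=7). The strongest nuclear pull (Si^4+) gives the smallest ion.
So the order is Si^4+ < Al^3+ < Mg^2+ < Na^+ < O^2- < N^3-; the 5th-smallest ion is O^2-.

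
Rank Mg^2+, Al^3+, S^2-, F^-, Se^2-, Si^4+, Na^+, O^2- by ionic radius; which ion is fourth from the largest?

Work out protons and electrons: Si^4+ (Z=14, 10 e⁻), Al^3+ (Z=13, 10 e⁻), Mg^2+ (Z=12, 10 e⁻), Na^+ (Z=11, 10 e⁻), F^- (Z=9, 10 e⁻), O^2- (Z=8, 10 e⁻), S^2- (Z=16, 18 e⁻), Se^2- (Z=34, 36 e⁻). Si^4+ < Al^3+ (both 10 e⁻, Z=14>13); Al^3+ < Mg^2+ (isoelectronic, higher Z=13 is smaller); Mg^2+ < Na^+ (isoelectronic, higher Z=12 is smaller); Na^+ < F^- (isoelectronic, higher Z=11 is smaller); F^- < O^2- (both 10 e⁻, Z=9>8); O^2- < S^2- (same group, period 2 vs 3); S^2- < Se^2- (same group, 1 shell fewer).
Ordering: Si^4+ < Al^3+ < Mg^2+ < Na^+ < F^- < O^2- < S^2- < Se^2-. The fourth largest is F^-.

F^-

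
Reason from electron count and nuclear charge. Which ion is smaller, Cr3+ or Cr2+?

Cr3+

For a single element, ionic radius drops as positive charge rises — Cr3+ < Cr2+.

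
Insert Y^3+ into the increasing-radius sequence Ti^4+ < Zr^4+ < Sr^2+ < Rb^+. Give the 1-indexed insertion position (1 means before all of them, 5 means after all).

3

Ti^4+ (Z=22, 18 e⁻), Zr^4+ (Z=40, 36 e⁻), Y^3+ (Z=39, 36 e⁻), Sr^2+ (Z=38, 36 e⁻), Rb^+ (Z=37, 36 e⁻). Ti^4+ < Zr^4+ (same group, 1 shell fewer); Zr^4+ < Y^3+ (both 36 e⁻, Z=40>39); Y^3+ < Sr^2+ (isoelectronic, higher Z=39 is smaller); Sr^2+ < Rb^+ (both 36 e⁻, Z=38>37).
With Y^3+ included the full order is Ti^4+ < Zr^4+ < Y^3+ < Sr^2+ < Rb^+, so it takes position 3.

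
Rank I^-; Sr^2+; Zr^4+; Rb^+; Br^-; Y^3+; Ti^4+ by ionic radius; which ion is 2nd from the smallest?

Zr^4+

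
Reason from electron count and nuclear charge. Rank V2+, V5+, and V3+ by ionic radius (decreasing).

V2+ > V3+ > V5+

These are all V ions. Removing more electrons (higher positive charge) pulls the remaining electrons in closer, so V5+ is smallest and V2+ is largest.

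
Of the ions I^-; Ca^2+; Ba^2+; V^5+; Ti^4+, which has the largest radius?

I^-

Electron counts and nuclear charges: V^5+: 18 e⁻, Z=23, Ti^4+: 18 e⁻, Z=22, Ca^2+: 18 e⁻, Z=20, Ba^2+: 54 e⁻, Z=56, I^-: 54 e⁻, Z=53. V^5+ < Ti^4+ (isoelectronic, higher Z=23 is smaller); Ti^4+ < Ca^2+ (both 18 e⁻, Z=22>20); Ca^2+ < Ba^2+ (same group, period 4 vs 6); Ba^2+ < I^- (both 54 e⁻, Z=56>53).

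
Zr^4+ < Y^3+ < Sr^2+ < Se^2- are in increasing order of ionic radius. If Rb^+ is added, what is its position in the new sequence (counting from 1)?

4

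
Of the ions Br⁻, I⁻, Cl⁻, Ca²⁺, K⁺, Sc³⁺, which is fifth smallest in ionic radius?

Electron counts and nuclear charges: Sc³⁺: 18 e⁻, Z=21, Ca²⁺: 18 e⁻, Z=20, K⁺: 18 e⁻, Z=19, Cl⁻: 18 e⁻, Z=17, Br⁻: 36 e⁻, Z=35, I⁻: 54 e⁻, Z=53. Sc³⁺ < Ca²⁺ (both 18 e⁻, Z=21>20); Ca²⁺ < K⁺ (isoelectronic, higher Z=20 is smaller); K⁺ < Cl⁻ (both 18 e⁻, Z=19>17); Cl⁻ < Br⁻ (same group, period 3 vs 4); Br⁻ < I⁻ (same group, period 4 vs 5).
So the order is Sc³⁺ < Ca²⁺ < K⁺ < Cl⁻ < Br⁻ < I⁻; the 5th-smallest ion is Br⁻.

Br⁻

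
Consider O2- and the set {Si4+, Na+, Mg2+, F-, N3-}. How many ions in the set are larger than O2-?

1

Each ion has 10 electrons. The ranking follows nuclear charge in reverse — greater Z gives a smaller radius. Si4+ (Z=14), Mg2+ (Z=12), Na+ (Z=11), F- (Z=9), O2- (Z=8), N3- (Z=7).
Ordering all of them (including O2-) by radius gives Si4+ < Mg2+ < Na+ < F- < O2- < N3-. Count: 1.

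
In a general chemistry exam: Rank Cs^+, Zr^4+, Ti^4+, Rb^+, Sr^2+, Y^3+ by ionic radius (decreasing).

Electron counts and nuclear charges: Ti^4+ (Z=22, 18 e⁻), Zr^4+ (Z=40, 36 e⁻), Y^3+ (Z=39, 36 e⁻), Sr^2+ (Z=38, 36 e⁻), Rb^+ (Z=37, 36 e⁻), Cs^+ (Z=55, 54 e⁻). Ti^4+ < Zr^4+ (same group, period 4 vs 5); Zr^4+ < Y^3+ (both 36 e⁻, Z=40>39); Y^3+ < Sr^2+ (both 36 e⁻, Z=39>38); Sr^2+ < Rb^+ (isoelectronic, higher Z=38 is smaller); Rb^+ < Cs^+ (same group, 1 shell fewer).

Cs^+ > Rb^+ > Sr^2+ > Y^3+ > Zr^4+ > Ti^4+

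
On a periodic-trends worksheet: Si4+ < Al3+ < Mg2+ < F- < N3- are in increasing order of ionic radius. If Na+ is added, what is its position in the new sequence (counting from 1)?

These species are isoelectronic with 10 electrons. The only difference is the number of protons: Si4+ (Z=14), Al3+ (Z=13), Mg2+ (Z=12), Na+ (Z=11), F- (Z=9), N3- (Z=7). The strongest nuclear pull (Si4+) gives the smallest ion.
Merged order: Si4+ < Al3+ < Mg2+ < Na+ < F- < N3- — Na+ is number 4.

4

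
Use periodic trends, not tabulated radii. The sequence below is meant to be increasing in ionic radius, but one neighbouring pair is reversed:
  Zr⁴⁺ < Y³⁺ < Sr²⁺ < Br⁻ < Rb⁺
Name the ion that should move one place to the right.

Br⁻

Scanning neighbour by neighbour, only Br⁻/Rb⁺ violates a trend: they are isoelectronic (36 e⁻) and Rb has more protons than Br (37 vs 35), making Rb⁺ smaller. That makes Br⁻ the one sitting a position early relative to where it belongs.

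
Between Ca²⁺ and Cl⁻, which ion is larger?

Cl⁻

These species are isoelectronic with 18 electrons. The only difference is the number of protons: Ca²⁺ (Z=20), Cl⁻ (Z=17). The strongest nuclear pull (Ca²⁺) gives the smallest ion.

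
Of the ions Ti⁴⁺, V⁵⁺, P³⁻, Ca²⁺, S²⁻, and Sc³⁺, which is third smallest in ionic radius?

Sc³⁺

These species are isoelectronic with 18 electrons. The only difference is the number of protons: V⁵⁺ (Z=23), Ti⁴⁺ (Z=22), Sc³⁺ (Z=21), Ca²⁺ (Z=20), S²⁻ (Z=16), P³⁻ (Z=15). The strongest nuclear pull (V⁵⁺) gives the smallest ion.
Full ascending order: V⁵⁺ < Ti⁴⁺ < Sc³⁺ < Ca²⁺ < S²⁻ < P³⁻. Counting from the smallest, position 3 is Sc³⁺.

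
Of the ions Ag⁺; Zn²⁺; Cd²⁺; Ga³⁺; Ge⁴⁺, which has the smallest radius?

Ge⁴⁺

First list Z and electron count for each: Ge⁴⁺: 28 e⁻, Z=32, Ga³⁺: 28 e⁻, Z=31, Zn²⁺: 28 e⁻, Z=30, Cd²⁺: 46 e⁻, Z=48, Ag⁺: 46 e⁻, Z=47. Ge⁴⁺ < Ga³⁺ (both 28 e⁻, Z=32>31); Ga³⁺ < Zn²⁺ (isoelectronic, higher Z=31 is smaller); Zn²⁺ < Cd²⁺ (same group, period 4 vs 5); Cd²⁺ < Ag⁺ (isoelectronic, higher Z=48 is smaller).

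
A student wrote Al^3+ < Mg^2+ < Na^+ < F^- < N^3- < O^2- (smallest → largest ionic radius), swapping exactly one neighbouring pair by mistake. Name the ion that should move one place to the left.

O^2-

Compare adjacent ions: both have 10 electrons but Z(O)=8 > Z(N)=7, so O^2- should be the smaller of the two — yet in this increasing list N^3- sits before O^2-. Nothing else is reversed, so O^2- should move one place to the left.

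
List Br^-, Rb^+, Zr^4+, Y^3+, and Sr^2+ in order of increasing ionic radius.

Zr^4+ < Y^3+ < Sr^2+ < Rb^+ < Br^-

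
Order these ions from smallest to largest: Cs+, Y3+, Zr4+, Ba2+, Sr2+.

First list Z and electron count for each: Zr4+ (Z=40, 36 e⁻), Y3+ (Z=39, 36 e⁻), Sr2+ (Z=38, 36 e⁻), Ba2+ (Z=56, 54 e⁻), Cs+ (Z=55, 54 e⁻). Zr4+ < Y3+ (isoelectronic, higher Z=40 is smaller); Y3+ < Sr2+ (both 36 e⁻, Z=39>38); Sr2+ < Ba2+ (same group, 1 shell fewer); Ba2+ < Cs+ (isoelectronic, higher Z=56 is smaller).

Zr4+ < Y3+ < Sr2+ < Ba2+ < Cs+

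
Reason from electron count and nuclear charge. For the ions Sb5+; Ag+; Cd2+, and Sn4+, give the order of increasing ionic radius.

Isoelectronic series (46 e⁻ each). Size is set by nuclear charge: more protons means a smaller ion. Sb5+ (Z=51), Sn4+ (Z=50), Cd2+ (Z=48), Ag+ (Z=47).

Sb5+ < Sn4+ < Cd2+ < Ag+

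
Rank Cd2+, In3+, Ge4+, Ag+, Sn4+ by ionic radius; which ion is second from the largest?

Cd2+

Ge4+ has 28 e⁻ (Z=32), Sn4+ has 46 e⁻ (Z=50), In3+ has 46 e⁻ (Z=49), Cd2+ has 46 e⁻ (Z=48), Ag+ has 46 e⁻ (Z=47). Ge4+ < Sn4+ (same group, 1 shell fewer); Sn4+ < In3+ (isoelectronic, higher Z=50 is smaller); In3+ < Cd2+ (both 46 e⁻, Z=49>48); Cd2+ < Ag+ (isoelectronic, higher Z=48 is smaller).
So the order is Ge4+ < Sn4+ < In3+ < Cd2+ < Ag+; the 2nd-largest ion is Cd2+.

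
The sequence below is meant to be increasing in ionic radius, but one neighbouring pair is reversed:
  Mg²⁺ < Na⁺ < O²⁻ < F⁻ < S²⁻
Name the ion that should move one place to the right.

O²⁻

The pair O²⁻, F⁻ is the wrong way round — they are isoelectronic (10 e⁻) and F has more protons than O (9 vs 8), making F⁻ smaller. All other adjacent pairs agree with periodic trends, so O²⁻ is the misplaced ion.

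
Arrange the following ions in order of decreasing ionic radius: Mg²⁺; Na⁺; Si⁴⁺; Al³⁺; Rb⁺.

Rb⁺ > Na⁺ > Mg²⁺ > Al³⁺ > Si⁴⁺

Electron counts and nuclear charges: Si⁴⁺ has 10 e⁻ (Z=14), Al³⁺ has 10 e⁻ (Z=13), Mg²⁺ has 10 e⁻ (Z=12), Na⁺ has 10 e⁻ (Z=11), Rb⁺ has 36 e⁻ (Z=37). Si⁴⁺ < Al³⁺ (isoelectronic, higher Z=14 is smaller); Al³⁺ < Mg²⁺ (both 10 e⁻, Z=13>12); Mg²⁺ < Na⁺ (both 10 e⁻, Z=12>11); Na⁺ < Rb⁺ (same group, 2 shells fewer).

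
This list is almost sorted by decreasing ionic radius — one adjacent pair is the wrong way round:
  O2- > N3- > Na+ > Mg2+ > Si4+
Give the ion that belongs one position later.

O2-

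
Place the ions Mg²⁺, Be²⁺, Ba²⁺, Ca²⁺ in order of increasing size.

Be²⁺ < Mg²⁺ < Ca²⁺ < Ba²⁺

These ions sit in one column with identical charge. Each step down the periodic table adds a principal shell, increasing the radius.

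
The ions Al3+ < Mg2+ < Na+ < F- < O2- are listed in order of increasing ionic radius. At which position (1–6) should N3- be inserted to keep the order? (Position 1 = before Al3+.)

6

All of these have 10 electrons (isoelectronic). With the same electron cloud, the ion with the most protons pulls it in tightest. Nuclear charges: Al3+ (Z=13), Mg2+ (Z=12), Na+ (Z=11), F- (Z=9), O2- (Z=8), N3- (Z=7). Highest Z is smallest.
With N3- included the full order is Al3+ < Mg2+ < Na+ < F- < O2- < N3-, so it takes position 6.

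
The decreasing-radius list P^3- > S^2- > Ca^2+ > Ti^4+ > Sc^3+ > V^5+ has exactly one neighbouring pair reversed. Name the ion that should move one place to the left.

Sc^3+

Compare adjacent ions: both have 18 electrons but Z(Ti)=22 > Z(Sc)=21, so Ti^4+ should be the smaller of the two — yet in this decreasing list Ti^4+ sits before Sc^3+. Nothing else is reversed, so Sc^3+ should move one place to the left.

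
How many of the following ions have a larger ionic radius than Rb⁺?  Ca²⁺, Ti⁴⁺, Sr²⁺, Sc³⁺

Electron counts and nuclear charges: Ti⁴⁺: 18 e⁻, Z=22, Sc³⁺: 18 e⁻, Z=21, Ca²⁺: 18 e⁻, Z=20, Sr²⁺: 36 e⁻, Z=38, Rb⁺: 36 e⁻, Z=37. Ti⁴⁺ < Sc³⁺ (both 18 e⁻, Z=22>21); Sc³⁺ < Ca²⁺ (isoelectronic, higher Z=21 is smaller); Ca²⁺ < Sr²⁺ (same group, period 4 vs 5); Sr²⁺ < Rb⁺ (isoelectronic, higher Z=38 is smaller).
Placing each against Rb⁺: smaller — Ti⁴⁺, Sc³⁺, Ca²⁺, Sr²⁺; larger — none. Count: 0.

0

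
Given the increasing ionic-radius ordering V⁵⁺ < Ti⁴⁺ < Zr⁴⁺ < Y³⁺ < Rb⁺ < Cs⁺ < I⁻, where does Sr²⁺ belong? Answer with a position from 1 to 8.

5

V⁵⁺: 18 e⁻, Z=23, Ti⁴⁺: 18 e⁻, Z=22, Zr⁴⁺: 36 e⁻, Z=40, Y³⁺: 36 e⁻, Z=39, Sr²⁺: 36 e⁻, Z=38, Rb⁺: 36 e⁻, Z=37, Cs⁺: 54 e⁻, Z=55, I⁻: 54 e⁻, Z=53. V⁵⁺ < Ti⁴⁺ (isoelectronic, higher Z=23 is smaller); Ti⁴⁺ < Zr⁴⁺ (same group, 1 shell fewer); Zr⁴⁺ < Y³⁺ (isoelectronic, higher Z=40 is smaller); Y³⁺ < Sr²⁺ (both 36 e⁻, Z=39>38); Sr²⁺ < Rb⁺ (isoelectronic, higher Z=38 is smaller); Rb⁺ < Cs⁺ (same group, 1 shell fewer); Cs⁺ < I⁻ (isoelectronic, higher Z=55 is smaller).
The complete sequence is V⁵⁺ < Ti⁴⁺ < Zr⁴⁺ < Y³⁺ < Sr²⁺ < Rb⁺ < Cs⁺ < I⁻. Sr²⁺ sits at position 5.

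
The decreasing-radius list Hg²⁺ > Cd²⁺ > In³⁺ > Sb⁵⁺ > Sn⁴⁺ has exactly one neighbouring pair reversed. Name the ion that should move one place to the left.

Compare adjacent ions: both have 46 electrons but Z(Sb)=51 > Z(Sn)=50, so Sb⁵⁺ should be the smaller of the two — yet in this decreasing list Sb⁵⁺ sits before Sn⁴⁺. Nothing else is reversed, so Sn⁴⁺ should move one place to the left.

Sn⁴⁺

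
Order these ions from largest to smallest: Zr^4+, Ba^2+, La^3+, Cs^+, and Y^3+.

Zr^4+: 36 e⁻, Z=40, Y^3+: 36 e⁻, Z=39, La^3+: 54 e⁻, Z=57, Ba^2+: 54 e⁻, Z=56, Cs^+: 54 e⁻, Z=55. Zr^4+ < Y^3+ (both 36 e⁻, Z=40>39); Y^3+ < La^3+ (same group, period 5 vs 6); La^3+ < Ba^2+ (isoelectronic, higher Z=57 is smaller); Ba^2+ < Cs^+ (isoelectronic, higher Z=56 is smaller).

Cs^+ > Ba^2+ > La^3+ > Y^3+ > Zr^4+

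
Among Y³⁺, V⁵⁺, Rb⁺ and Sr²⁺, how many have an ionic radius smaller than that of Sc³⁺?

1

Tabulating Z and e⁻: V⁵⁺: 18 e⁻, Z=23, Sc³⁺: 18 e⁻, Z=21, Y³⁺: 36 e⁻, Z=39, Sr²⁺: 36 e⁻, Z=38, Rb⁺: 36 e⁻, Z=37. V⁵⁺ < Sc³⁺ (isoelectronic, higher Z=23 is smaller); Sc³⁺ < Y³⁺ (same group, period 4 vs 5); Y³⁺ < Sr²⁺ (both 36 e⁻, Z=39>38); Sr²⁺ < Rb⁺ (both 36 e⁻, Z=38>37).
Overall: V⁵⁺ < Sc³⁺ < Y³⁺ < Sr²⁺ < Rb⁺. Sc³⁺ has 1 below it and 3 above. Count: 1.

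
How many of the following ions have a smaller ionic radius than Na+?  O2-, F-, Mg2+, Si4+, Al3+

3

All of these have 10 electrons (isoelectronic). With the same electron cloud, the ion with the most protons pulls it in tightest. Nuclear charges: Si4+ (Z=14), Al3+ (Z=13), Mg2+ (Z=12), Na+ (Z=11), F- (Z=9), O2- (Z=8). Highest Z is smallest.
Overall: Si4+ < Al3+ < Mg2+ < Na+ < F- < O2-. Na+ has 3 below it and 2 above. Count: 3.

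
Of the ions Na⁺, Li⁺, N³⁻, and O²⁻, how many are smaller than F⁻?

2

Electron counts and nuclear charges: Li⁺ has 2 e⁻ (Z=3), Na⁺ has 10 e⁻ (Z=11), F⁻ has 10 e⁻ (Z=9), O²⁻ has 10 e⁻ (Z=8), N³⁻ has 10 e⁻ (Z=7). Li⁺ < Na⁺ (same group, period 2 vs 3); Na⁺ < F⁻ (both 10 e⁻, Z=11>9); F⁻ < O²⁻ (isoelectronic, higher Z=9 is smaller); O²⁻ < N³⁻ (both 10 e⁻, Z=8>7).
Placing each against F⁻: smaller — Li⁺, Na⁺; larger — O²⁻, N³⁻. That's 2.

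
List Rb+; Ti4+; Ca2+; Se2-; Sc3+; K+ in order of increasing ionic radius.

Ti4+ < Sc3+ < Ca2+ < K+ < Rb+ < Se2-

Ti4+ has 18 e⁻ (Z=22), Sc3+ has 18 e⁻ (Z=21), Ca2+ has 18 e⁻ (Z=20), K+ has 18 e⁻ (Z=19), Rb+ has 36 e⁻ (Z=37), Se2- has 36 e⁻ (Z=34). Ti4+ < Sc3+ (both 18 e⁻, Z=22>21); Sc3+ < Ca2+ (isoelectronic, higher Z=21 is smaller); Ca2+ < K+ (isoelectronic, higher Z=20 is smaller); K+ < Rb+ (same group, period 4 vs 5); Rb+ < Se2- (both 36 e⁻, Z=37>34).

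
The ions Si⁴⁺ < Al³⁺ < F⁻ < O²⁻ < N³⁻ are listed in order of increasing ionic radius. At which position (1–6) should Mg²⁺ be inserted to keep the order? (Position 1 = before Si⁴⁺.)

3

These species are isoelectronic with 10 electrons. The only difference is the number of protons: Si⁴⁺ (Z=14), Al³⁺ (Z=13), Mg²⁺ (Z=12), F⁻ (Z=9), O²⁻ (Z=8), N³⁻ (Z=7). The strongest nuclear pull (Si⁴⁺) gives the smallest ion.
The complete sequence is Si⁴⁺ < Al³⁺ < Mg²⁺ < F⁻ < O²⁻ < N³⁻. Mg²⁺ sits at position 3.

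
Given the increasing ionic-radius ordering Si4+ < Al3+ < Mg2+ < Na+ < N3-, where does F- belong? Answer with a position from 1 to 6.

Each ion has 10 electrons. The ranking follows nuclear charge in reverse — greater Z gives a smaller radius. Si4+ (Z=14), Al3+ (Z=13), Mg2+ (Z=12), Na+ (Z=11), F- (Z=9), N3- (Z=7).
Putting F- in gives Si4+ < Al3+ < Mg2+ < Na+ < F- < N3-; it lands at slot 5.

5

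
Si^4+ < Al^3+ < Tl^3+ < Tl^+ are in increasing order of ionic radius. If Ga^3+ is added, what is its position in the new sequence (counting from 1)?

Tabulating Z and e⁻: Si^4+ (Z=14, 10 e⁻), Al^3+ (Z=13, 10 e⁻), Ga^3+ (Z=31, 28 e⁻), Tl^3+ (Z=81, 78 e⁻), Tl^+ (Z=81, 80 e⁻). Si^4+ < Al^3+ (isoelectronic, higher Z=14 is smaller); Al^3+ < Ga^3+ (same group, 1 shell fewer); Ga^3+ < Tl^3+ (same group, 2 shells fewer); Tl^3+ < Tl^+ (higher charge on the same element).
Merged order: Si^4+ < Al^3+ < Ga^3+ < Tl^3+ < Tl^+ — Ga^3+ is number 3.

3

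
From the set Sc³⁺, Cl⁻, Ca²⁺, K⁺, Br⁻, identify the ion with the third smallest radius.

K⁺

Work out protons and electrons: Sc³⁺ has 18 e⁻ (Z=21), Ca²⁺ has 18 e⁻ (Z=20), K⁺ has 18 e⁻ (Z=19), Cl⁻ has 18 e⁻ (Z=17), Br⁻ has 36 e⁻ (Z=35). Sc³⁺ < Ca²⁺ (both 18 e⁻, Z=21>20); Ca²⁺ < K⁺ (both 18 e⁻, Z=20>19); K⁺ < Cl⁻ (both 18 e⁻, Z=19>17); Cl⁻ < Br⁻ (same group, period 3 vs 4).
So the order is Sc³⁺ < Ca²⁺ < K⁺ < Cl⁻ < Br⁻; the 3rd-smallest ion is K⁺.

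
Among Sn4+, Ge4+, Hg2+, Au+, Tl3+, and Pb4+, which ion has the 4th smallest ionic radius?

Tabulating Z and e⁻: Ge4+: 28 e⁻, Z=32, Sn4+: 46 e⁻, Z=50, Pb4+: 78 e⁻, Z=82, Tl3+: 78 e⁻, Z=81, Hg2+: 78 e⁻, Z=80, Au+: 78 e⁻, Z=79. Ge4+ < Sn4+ (same group, period 4 vs 5); Sn4+ < Pb4+ (same group, period 5 vs 6); Pb4+ < Tl3+ (both 78 e⁻, Z=82>81); Tl3+ < Hg2+ (both 78 e⁻, Z=81>80); Hg2+ < Au+ (isoelectronic, higher Z=80 is smaller).
That gives Ge4+ < Sn4+ < Pb4+ < Tl3+ < Hg2+ < Au+. From the smallest end, number 4 is Tl3+.

Tl3+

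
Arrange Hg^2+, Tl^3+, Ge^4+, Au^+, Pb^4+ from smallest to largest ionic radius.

Ge^4+: 28 e⁻, Z=32, Pb^4+: 78 e⁻, Z=82, Tl^3+: 78 e⁻, Z=81, Hg^2+: 78 e⁻, Z=80, Au^+: 78 e⁻, Z=79. Ge^4+ < Pb^4+ (same group, period 4 vs 6); Pb^4+ < Tl^3+ (both 78 e⁻, Z=82>81); Tl^3+ < Hg^2+ (both 78 e⁻, Z=81>80); Hg^2+ < Au^+ (both 78 e⁻, Z=80>79).

Ge^4+ < Pb^4+ < Tl^3+ < Hg^2+ < Au^+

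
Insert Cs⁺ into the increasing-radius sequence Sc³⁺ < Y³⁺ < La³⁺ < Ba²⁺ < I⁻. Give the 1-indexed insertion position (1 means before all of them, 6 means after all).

Work out protons and electrons: Sc³⁺ has 18 e⁻ (Z=21), Y³⁺ has 36 e⁻ (Z=39), La³⁺ has 54 e⁻ (Z=57), Ba²⁺ has 54 e⁻ (Z=56), Cs⁺ has 54 e⁻ (Z=55), I⁻ has 54 e⁻ (Z=53). Sc³⁺ < Y³⁺ (same group, period 4 vs 5); Y³⁺ < La³⁺ (same group, period 5 vs 6); La³⁺ < Ba²⁺ (isoelectronic, higher Z=57 is smaller); Ba²⁺ < Cs⁺ (both 54 e⁻, Z=56>55); Cs⁺ < I⁻ (both 54 e⁻, Z=55>53).
With Cs⁺ included the full order is Sc³⁺ < Y³⁺ < La³⁺ < Ba²⁺ < Cs⁺ < I⁻, so it takes position 5.

5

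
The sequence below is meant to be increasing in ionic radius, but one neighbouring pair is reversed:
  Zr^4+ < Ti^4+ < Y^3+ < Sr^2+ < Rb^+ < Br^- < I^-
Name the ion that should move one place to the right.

Check each adjacent pair. Zr^4+ and Ti^4+ are reversed: same group and charge — period 4 sits above period 5, so Ti^4+ is smaller. No other neighbouring pair contradicts the periodic trends, so Zr^4+ is the ion listed too early.

Zr^4+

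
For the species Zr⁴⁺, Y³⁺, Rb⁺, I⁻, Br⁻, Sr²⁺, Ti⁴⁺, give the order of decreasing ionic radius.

I⁻ > Br⁻ > Rb⁺ > Sr²⁺ > Y³⁺ > Zr⁴⁺ > Ti⁴⁺

First list Z and electron count for each: Ti⁴⁺: 18 e⁻, Z=22, Zr⁴⁺: 36 e⁻, Z=40, Y³⁺: 36 e⁻, Z=39, Sr²⁺: 36 e⁻, Z=38, Rb⁺: 36 e⁻, Z=37, Br⁻: 36 e⁻, Z=35, I⁻: 54 e⁻, Z=53. Ti⁴⁺ < Zr⁴⁺ (same group, 1 shell fewer); Zr⁴⁺ < Y³⁺ (both 36 e⁻, Z=40>39); Y³⁺ < Sr²⁺ (both 36 e⁻, Z=39>38); Sr²⁺ < Rb⁺ (both 36 e⁻, Z=38>37); Rb⁺ < Br⁻ (isoelectronic, higher Z=37 is smaller); Br⁻ < I⁻ (same group, 1 shell fewer).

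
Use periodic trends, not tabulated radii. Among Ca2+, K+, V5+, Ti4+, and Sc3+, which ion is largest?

K+

Each ion has 18 electrons. The ranking follows nuclear charge in reverse — greater Z gives a smaller radius. V5+ (Z=23), Ti4+ (Z=22), Sc3+ (Z=21), Ca2+ (Z=20), K+ (Z=19).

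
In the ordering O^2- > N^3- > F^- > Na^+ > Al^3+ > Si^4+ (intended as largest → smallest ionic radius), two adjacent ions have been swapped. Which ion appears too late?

Check each adjacent pair. O^2- and N^3- are reversed: they are isoelectronic (10 e⁻) and O has more protons than N (8 vs 7), making O^2- smaller. No other neighbouring pair contradicts the periodic trends, so N^3- is the ion listed too late.

N^3-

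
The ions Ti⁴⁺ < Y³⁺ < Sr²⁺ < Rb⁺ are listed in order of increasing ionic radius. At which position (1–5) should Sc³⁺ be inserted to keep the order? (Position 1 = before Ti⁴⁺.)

Work out protons and electrons: Ti⁴⁺ has 18 e⁻ (Z=22), Sc³⁺ has 18 e⁻ (Z=21), Y³⁺ has 36 e⁻ (Z=39), Sr²⁺ has 36 e⁻ (Z=38), Rb⁺ has 36 e⁻ (Z=37). Ti⁴⁺ < Sc³⁺ (isoelectronic, higher Z=22 is smaller); Sc³⁺ < Y³⁺ (same group, period 4 vs 5); Y³⁺ < Sr²⁺ (both 36 e⁻, Z=39>38); Sr²⁺ < Rb⁺ (both 36 e⁻, Z=38>37).
Putting Sc³⁺ in gives Ti⁴⁺ < Sc³⁺ < Y³⁺ < Sr²⁺ < Rb⁺; it lands at slot 2.

2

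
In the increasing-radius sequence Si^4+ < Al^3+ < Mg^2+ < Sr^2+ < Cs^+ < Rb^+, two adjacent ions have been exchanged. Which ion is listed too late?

Rb^+

The pair Cs^+, Rb^+ is the wrong way round — both in group 1 with the same charge; Rb^+ (period 5) has the smaller radius. All other adjacent pairs agree with periodic trends, so Rb^+ is the misplaced ion.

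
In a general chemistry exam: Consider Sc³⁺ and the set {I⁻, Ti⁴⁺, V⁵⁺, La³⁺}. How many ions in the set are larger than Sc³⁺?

2

First list Z and electron count for each: V⁵⁺ (Z=23, 18 e⁻), Ti⁴⁺ (Z=22, 18 e⁻), Sc³⁺ (Z=21, 18 e⁻), La³⁺ (Z=57, 54 e⁻), I⁻ (Z=53, 54 e⁻). V⁵⁺ < Ti⁴⁺ (isoelectronic, higher Z=23 is smaller); Ti⁴⁺ < Sc³⁺ (isoelectronic, higher Z=22 is smaller); Sc³⁺ < La³⁺ (same group, 2 shells fewer); La³⁺ < I⁻ (isoelectronic, higher Z=57 is smaller).
Ordering all of them (including Sc³⁺) by radius gives V⁵⁺ < Ti⁴⁺ < Sc³⁺ < La³⁺ < I⁻. So 2 are larger.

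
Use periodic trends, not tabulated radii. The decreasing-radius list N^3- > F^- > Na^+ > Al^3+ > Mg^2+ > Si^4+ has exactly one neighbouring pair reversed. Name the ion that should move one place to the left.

Check each adjacent pair. Al^3+ and Mg^2+ are reversed: Al^3+ and Mg^2+ share 10 electrons; the higher nuclear charge on Al (Z=13) contracts it more, so Al^3+ < Mg^2+. No other neighbouring pair contradicts the periodic trends, so Mg^2+ is the ion listed too late.

Mg^2+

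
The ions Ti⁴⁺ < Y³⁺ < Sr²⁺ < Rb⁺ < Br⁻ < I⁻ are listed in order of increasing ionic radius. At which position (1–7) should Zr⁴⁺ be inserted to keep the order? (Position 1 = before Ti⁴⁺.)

2

Electron counts and nuclear charges: Ti⁴⁺: 18 e⁻, Z=22, Zr⁴⁺: 36 e⁻, Z=40, Y³⁺: 36 e⁻, Z=39, Sr²⁺: 36 e⁻, Z=38, Rb⁺: 36 e⁻, Z=37, Br⁻: 36 e⁻, Z=35, I⁻: 54 e⁻, Z=53. Ti⁴⁺ < Zr⁴⁺ (same group, period 4 vs 5); Zr⁴⁺ < Y³⁺ (both 36 e⁻, Z=40>39); Y³⁺ < Sr²⁺ (isoelectronic, higher Z=39 is smaller); Sr²⁺ < Rb⁺ (both 36 e⁻, Z=38>37); Rb⁺ < Br⁻ (both 36 e⁻, Z=37>35); Br⁻ < I⁻ (same group, period 4 vs 5).
With Zr⁴⁺ included the full order is Ti⁴⁺ < Zr⁴⁺ < Y³⁺ < Sr²⁺ < Rb⁺ < Br⁻ < I⁻, so it takes position 2.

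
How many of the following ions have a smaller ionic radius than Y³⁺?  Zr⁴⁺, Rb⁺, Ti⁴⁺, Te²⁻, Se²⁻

2

Electron counts and nuclear charges: Ti⁴⁺: 18 e⁻, Z=22, Zr⁴⁺: 36 e⁻, Z=40, Y³⁺: 36 e⁻, Z=39, Rb⁺: 36 e⁻, Z=37, Se²⁻: 36 e⁻, Z=34, Te²⁻: 54 e⁻, Z=52. Ti⁴⁺ < Zr⁴⁺ (same group, period 4 vs 5); Zr⁴⁺ < Y³⁺ (both 36 e⁻, Z=40>39); Y³⁺ < Rb⁺ (both 36 e⁻, Z=39>37); Rb⁺ < Se²⁻ (isoelectronic, higher Z=37 is smaller); Se²⁻ < Te²⁻ (same group, 1 shell fewer).
Overall: Ti⁴⁺ < Zr⁴⁺ < Y³⁺ < Rb⁺ < Se²⁻ < Te²⁻. Y³⁺ has 2 below it and 3 above. That's 2.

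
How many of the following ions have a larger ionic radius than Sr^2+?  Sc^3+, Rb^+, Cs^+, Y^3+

2

Tabulating Z and e⁻: Sc^3+ has 18 e⁻ (Z=21), Y^3+ has 36 e⁻ (Z=39), Sr^2+ has 36 e⁻ (Z=38), Rb^+ has 36 e⁻ (Z=37), Cs^+ has 54 e⁻ (Z=55). Sc^3+ < Y^3+ (same group, 1 shell fewer); Y^3+ < Sr^2+ (both 36 e⁻, Z=39>38); Sr^2+ < Rb^+ (both 36 e⁻, Z=38>37); Rb^+ < Cs^+ (same group, period 5 vs 6).
Relative to Sr^2+, the ions that are larger are Rb^+, Cs^+. So 2 are larger.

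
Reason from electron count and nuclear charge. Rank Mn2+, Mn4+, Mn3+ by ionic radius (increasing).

Mn4+ < Mn3+ < Mn2+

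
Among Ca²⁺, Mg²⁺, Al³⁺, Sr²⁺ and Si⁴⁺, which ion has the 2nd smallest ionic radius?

Electron counts and nuclear charges: Si⁴⁺ has 10 e⁻ (Z=14), Al³⁺ has 10 e⁻ (Z=13), Mg²⁺ has 10 e⁻ (Z=12), Ca²⁺ has 18 e⁻ (Z=20), Sr²⁺ has 36 e⁻ (Z=38). Si⁴⁺ < Al³⁺ (isoelectronic, higher Z=14 is smaller); Al³⁺ < Mg²⁺ (both 10 e⁻, Z=13>12); Mg²⁺ < Ca²⁺ (same group, 1 shell fewer); Ca²⁺ < Sr²⁺ (same group, period 4 vs 5).
Full ascending order: Si⁴⁺ < Al³⁺ < Mg²⁺ < Ca²⁺ < Sr²⁺. Counting from the smallest, position 2 is Al³⁺.

Al³⁺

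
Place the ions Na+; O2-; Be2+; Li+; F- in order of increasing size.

Be2+ < Li+ < Na+ < F- < O2-

First list Z and electron count for each: Be2+ has 2 e⁻ (Z=4), Li+ has 2 e⁻ (Z=3), Na+ has 10 e⁻ (Z=11), F- has 10 e⁻ (Z=9), O2- has 10 e⁻ (Z=8). Be2+ < Li+ (both 2 e⁻, Z=4>3); Li+ < Na+ (same group, period 2 vs 3); Na+ < F- (isoelectronic, higher Z=11 is smaller); F- < O2- (isoelectronic, higher Z=9 is smaller).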